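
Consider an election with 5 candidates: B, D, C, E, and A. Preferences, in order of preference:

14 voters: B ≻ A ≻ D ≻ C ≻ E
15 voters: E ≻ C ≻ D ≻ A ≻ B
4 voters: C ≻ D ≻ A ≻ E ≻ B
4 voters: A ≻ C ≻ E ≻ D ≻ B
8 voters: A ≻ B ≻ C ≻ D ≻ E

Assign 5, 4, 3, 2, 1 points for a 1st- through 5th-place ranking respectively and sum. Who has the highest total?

B: 14·5 + 15·1 + 4·1 + 4·1 + 8·4 = 125
D: 14·3 + 15·3 + 4·4 + 4·2 + 8·2 = 127
C: 14·2 + 15·4 + 4·5 + 4·4 + 8·3 = 148
E: 14·1 + 15·5 + 4·2 + 4·3 + 8·1 = 117
A: 14·4 + 15·2 + 4·3 + 4·5 + 8·5 = 158
A has the highest Borda score (158).

A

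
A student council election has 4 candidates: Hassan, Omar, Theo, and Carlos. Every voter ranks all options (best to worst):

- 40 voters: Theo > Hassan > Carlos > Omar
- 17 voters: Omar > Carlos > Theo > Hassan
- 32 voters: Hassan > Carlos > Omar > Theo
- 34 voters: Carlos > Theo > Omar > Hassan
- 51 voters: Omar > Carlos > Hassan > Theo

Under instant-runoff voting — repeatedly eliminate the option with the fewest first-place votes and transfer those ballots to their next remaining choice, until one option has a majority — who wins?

Round 1: Hassan 32, Omar 68, Theo 40, Carlos 34. Eliminate Hassan.
Round 2: Omar 68, Theo 40, Carlos 66. Eliminate Theo.
Round 3: Omar 68, Carlos 106. Carlos has a majority.

Carlos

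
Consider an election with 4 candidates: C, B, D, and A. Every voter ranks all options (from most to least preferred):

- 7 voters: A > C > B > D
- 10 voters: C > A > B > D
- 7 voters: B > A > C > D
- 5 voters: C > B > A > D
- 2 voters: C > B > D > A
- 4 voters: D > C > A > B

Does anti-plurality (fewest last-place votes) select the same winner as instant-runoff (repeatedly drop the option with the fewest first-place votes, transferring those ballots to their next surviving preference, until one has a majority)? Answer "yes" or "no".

Anti-plurality — last-place votes: C 0, B 4, D 29, A 2. Winner: C.
Instant-runoff — R1 C 17, B 7, D 4, A 7 (D out); R2 C 21, B 7, A 7 (C winner). Winner: C.
The two methods agree.

yes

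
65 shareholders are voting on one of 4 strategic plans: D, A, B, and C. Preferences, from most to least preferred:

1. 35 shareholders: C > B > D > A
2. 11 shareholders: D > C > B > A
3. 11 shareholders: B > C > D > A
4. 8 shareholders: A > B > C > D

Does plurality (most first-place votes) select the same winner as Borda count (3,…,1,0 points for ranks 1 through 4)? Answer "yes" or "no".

Plurality — first-place votes: D 11, A 8, B 11, C 35. Winner: C.
Borda — scores: D 79, A 24, B 130, C 157. Winner: C.
The two methods agree.

yes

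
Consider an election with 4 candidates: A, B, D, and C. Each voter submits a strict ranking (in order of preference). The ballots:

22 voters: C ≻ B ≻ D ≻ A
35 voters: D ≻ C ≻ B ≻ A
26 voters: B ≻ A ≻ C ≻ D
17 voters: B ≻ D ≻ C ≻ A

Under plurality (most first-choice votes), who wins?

First-place votes: A 0, B 43, D 35, C 22.
B has the most first-place votes.

B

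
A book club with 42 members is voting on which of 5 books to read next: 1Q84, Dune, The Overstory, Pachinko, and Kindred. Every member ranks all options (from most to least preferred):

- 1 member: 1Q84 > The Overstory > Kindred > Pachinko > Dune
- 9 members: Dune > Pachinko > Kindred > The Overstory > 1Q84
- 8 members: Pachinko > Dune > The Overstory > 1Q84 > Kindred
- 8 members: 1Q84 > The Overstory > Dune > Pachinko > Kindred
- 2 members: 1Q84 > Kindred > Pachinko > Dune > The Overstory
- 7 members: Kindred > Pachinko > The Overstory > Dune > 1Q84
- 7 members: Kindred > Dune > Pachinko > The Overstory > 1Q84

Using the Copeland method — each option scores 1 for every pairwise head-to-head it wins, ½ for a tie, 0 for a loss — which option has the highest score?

1Q84: loses to Dune, The Overstory, Pachinko, and Kindred → score 0.
Dune: beats 1Q84, The Overstory, Pachinko, and Kindred → score 4.
The Overstory: beats 1Q84; loses to Dune, Pachinko, and Kindred → score 1.
Pachinko: beats 1Q84, The Overstory, and Kindred; loses to Dune → score 3.
Kindred: beats 1Q84 and The Overstory; loses to Dune and Pachinko → score 2.
Dune has the best pairwise record.

Dune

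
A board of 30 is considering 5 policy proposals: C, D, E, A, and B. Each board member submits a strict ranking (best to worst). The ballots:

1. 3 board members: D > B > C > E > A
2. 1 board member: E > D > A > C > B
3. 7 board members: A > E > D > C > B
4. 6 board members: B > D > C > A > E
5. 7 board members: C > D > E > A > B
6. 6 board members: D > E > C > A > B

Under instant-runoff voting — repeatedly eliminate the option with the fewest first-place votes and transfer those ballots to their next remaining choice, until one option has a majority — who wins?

Round 1: C 7, D 9, E 1, A 7, B 6. Eliminate E.
Round 2: C 7, D 10, A 7, B 6. Eliminate B.
Round 3: C 7, D 16, A 7. D has a majority.

D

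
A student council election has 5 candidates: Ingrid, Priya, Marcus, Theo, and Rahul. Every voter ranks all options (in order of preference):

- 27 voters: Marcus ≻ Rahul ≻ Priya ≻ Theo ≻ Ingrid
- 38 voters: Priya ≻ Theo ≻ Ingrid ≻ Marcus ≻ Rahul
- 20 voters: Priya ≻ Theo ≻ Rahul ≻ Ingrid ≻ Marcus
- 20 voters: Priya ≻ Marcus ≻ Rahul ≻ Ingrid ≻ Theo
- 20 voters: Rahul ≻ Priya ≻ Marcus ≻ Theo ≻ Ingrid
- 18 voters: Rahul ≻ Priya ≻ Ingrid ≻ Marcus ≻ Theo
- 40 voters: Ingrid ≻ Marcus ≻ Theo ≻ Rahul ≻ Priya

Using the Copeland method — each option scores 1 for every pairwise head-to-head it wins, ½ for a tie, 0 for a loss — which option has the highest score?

Priya

Ingrid: beats Marcus; loses to Priya, Theo, and Rahul → score 1.
Priya: beats Ingrid, Marcus, and Theo; loses to Rahul → score 3.
Marcus: beats Theo and Rahul; loses to Ingrid and Priya → score 2.
Theo: beats Ingrid and Rahul; loses to Priya and Marcus → score 2.
Rahul: beats Ingrid and Priya; loses to Marcus and Theo → score 2.
Priya has the best pairwise record.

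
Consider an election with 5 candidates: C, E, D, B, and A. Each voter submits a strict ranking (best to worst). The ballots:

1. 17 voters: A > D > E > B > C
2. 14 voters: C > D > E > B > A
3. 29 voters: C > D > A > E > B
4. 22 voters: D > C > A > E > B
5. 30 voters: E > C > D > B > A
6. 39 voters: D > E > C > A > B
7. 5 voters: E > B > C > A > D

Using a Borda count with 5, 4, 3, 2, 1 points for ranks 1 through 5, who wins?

D

C: 17·1 + 14·5 + 29·5 + 22·4 + 30·4 + 39·3 + 5·3 = 572
E: 17·3 + 14·3 + 29·2 + 22·2 + 30·5 + 39·4 + 5·5 = 526
D: 17·4 + 14·4 + 29·4 + 22·5 + 30·3 + 39·5 + 5·1 = 640
B: 17·2 + 14·2 + 29·1 + 22·1 + 30·2 + 39·1 + 5·4 = 232
A: 17·5 + 14·1 + 29·3 + 22·3 + 30·1 + 39·2 + 5·2 = 370
D has the highest Borda score (640).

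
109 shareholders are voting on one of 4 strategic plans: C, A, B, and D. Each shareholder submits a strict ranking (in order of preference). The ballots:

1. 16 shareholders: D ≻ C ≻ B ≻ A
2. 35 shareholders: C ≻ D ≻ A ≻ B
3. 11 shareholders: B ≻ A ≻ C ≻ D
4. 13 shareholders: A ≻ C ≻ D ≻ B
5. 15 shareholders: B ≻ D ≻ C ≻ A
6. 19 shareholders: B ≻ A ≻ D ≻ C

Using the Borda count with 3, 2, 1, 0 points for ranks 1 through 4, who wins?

C: 16·2 + 35·3 + 11·1 + 13·2 + 15·1 + 19·0 = 189
A: 16·0 + 35·1 + 11·2 + 13·3 + 15·0 + 19·2 = 134
B: 16·1 + 35·0 + 11·3 + 13·0 + 15·3 + 19·3 = 151
D: 16·3 + 35·2 + 11·0 + 13·1 + 15·2 + 19·1 = 180
C has the highest Borda score (189).

C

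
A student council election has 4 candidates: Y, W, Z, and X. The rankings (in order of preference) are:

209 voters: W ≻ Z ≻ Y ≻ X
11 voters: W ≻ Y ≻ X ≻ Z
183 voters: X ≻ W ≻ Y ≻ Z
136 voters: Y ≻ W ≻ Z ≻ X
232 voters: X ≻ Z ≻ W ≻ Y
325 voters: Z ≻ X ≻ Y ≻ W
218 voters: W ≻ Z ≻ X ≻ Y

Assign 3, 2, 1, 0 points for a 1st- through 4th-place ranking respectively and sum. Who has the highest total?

Z

Y: 209·1 + 11·2 + 183·1 + 136·3 + 232·0 + 325·1 + 218·0 = 1147
W: 209·3 + 11·3 + 183·2 + 136·2 + 232·1 + 325·0 + 218·3 = 2184
Z: 209·2 + 11·0 + 183·0 + 136·1 + 232·2 + 325·3 + 218·2 = 2429
X: 209·0 + 11·1 + 183·3 + 136·0 + 232·3 + 325·2 + 218·1 = 2124
Z has the highest Borda score (2429).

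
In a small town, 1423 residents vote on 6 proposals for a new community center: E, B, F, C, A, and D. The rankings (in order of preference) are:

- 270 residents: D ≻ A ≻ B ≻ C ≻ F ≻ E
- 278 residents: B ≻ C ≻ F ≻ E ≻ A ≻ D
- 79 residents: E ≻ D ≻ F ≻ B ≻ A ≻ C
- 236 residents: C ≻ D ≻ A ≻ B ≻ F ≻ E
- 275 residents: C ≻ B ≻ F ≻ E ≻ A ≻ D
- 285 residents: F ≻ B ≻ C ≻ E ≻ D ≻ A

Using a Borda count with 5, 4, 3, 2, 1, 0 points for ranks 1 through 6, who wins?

E: 270·0 + 278·2 + 79·5 + 236·0 + 275·2 + 285·2 = 2071
B: 270·3 + 278·5 + 79·2 + 236·2 + 275·4 + 285·4 = 5070
F: 270·1 + 278·3 + 79·3 + 236·1 + 275·3 + 285·5 = 3827
C: 270·2 + 278·4 + 79·0 + 236·5 + 275·5 + 285·3 = 5062
A: 270·4 + 278·1 + 79·1 + 236·3 + 275·1 + 285·0 = 2420
D: 270·5 + 278·0 + 79·4 + 236·4 + 275·0 + 285·1 = 2895
B has the highest Borda score (5070).

B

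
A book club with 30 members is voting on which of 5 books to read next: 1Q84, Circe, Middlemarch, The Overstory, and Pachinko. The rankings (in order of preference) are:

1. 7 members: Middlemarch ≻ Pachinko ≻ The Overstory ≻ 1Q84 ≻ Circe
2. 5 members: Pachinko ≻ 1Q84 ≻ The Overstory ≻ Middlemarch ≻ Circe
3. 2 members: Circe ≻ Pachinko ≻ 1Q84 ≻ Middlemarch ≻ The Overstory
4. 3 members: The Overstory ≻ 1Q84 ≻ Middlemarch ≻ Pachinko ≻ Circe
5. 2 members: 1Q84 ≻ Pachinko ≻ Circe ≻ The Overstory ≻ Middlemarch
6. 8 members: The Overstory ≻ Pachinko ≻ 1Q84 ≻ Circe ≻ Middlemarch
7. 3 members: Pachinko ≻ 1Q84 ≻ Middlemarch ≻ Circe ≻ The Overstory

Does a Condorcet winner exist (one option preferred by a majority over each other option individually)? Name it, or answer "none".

Pachinko vs 1Q84: 25–5 for Pachinko.
Pachinko vs Circe: 28–2 for Pachinko.
Pachinko vs Middlemarch: 20–10 for Pachinko.
Pachinko vs The Overstory: 19–11 for Pachinko.
Pachinko beats every other option head-to-head.

Pachinko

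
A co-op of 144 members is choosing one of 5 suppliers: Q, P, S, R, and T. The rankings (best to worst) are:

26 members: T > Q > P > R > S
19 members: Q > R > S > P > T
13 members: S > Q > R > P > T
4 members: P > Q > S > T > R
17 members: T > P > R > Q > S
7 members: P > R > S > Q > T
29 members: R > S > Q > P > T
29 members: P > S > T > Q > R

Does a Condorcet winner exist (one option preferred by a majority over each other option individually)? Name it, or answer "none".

Checking pairwise contests:
S beats Q 78–66.
Q beats P 87–57.
P beats S 83–61.
Q beats R 91–53.
P beats T 101–43.
Every option loses at least one head-to-head, so there is no Condorcet winner.

none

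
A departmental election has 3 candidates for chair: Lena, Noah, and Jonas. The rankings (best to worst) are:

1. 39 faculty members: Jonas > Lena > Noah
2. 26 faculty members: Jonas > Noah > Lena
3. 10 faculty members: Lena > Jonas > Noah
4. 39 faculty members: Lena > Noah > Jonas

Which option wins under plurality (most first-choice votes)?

Jonas

First-place votes: Lena 49, Noah 0, Jonas 65.
Jonas has the most first-place votes.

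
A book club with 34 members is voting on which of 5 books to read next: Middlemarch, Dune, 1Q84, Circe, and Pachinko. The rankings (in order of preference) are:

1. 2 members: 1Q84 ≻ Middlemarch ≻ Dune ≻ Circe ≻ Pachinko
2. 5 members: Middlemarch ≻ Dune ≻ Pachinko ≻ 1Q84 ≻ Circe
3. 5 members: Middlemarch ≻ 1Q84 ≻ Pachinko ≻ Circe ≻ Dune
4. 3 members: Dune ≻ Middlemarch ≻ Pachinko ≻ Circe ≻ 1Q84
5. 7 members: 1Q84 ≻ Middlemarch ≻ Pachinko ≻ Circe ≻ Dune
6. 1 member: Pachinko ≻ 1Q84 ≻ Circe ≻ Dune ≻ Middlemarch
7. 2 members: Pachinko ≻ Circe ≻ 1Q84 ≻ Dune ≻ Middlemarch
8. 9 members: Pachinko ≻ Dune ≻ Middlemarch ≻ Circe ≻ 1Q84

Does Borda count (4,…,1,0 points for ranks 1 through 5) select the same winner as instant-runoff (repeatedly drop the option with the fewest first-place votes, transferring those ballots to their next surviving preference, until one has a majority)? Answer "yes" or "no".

Borda — scores: Middlemarch 94, Dune 61, 1Q84 63, Circe 34, Pachinko 88. Winner: Middlemarch.
Instant-runoff — R1 Middlemarch 10, Dune 3, 1Q84 9, Circe 0, Pachinko 12 (Circe out); R2 Middlemarch 10, Dune 3, 1Q84 9, Pachinko 12 (Dune out); R3 Middlemarch 13, 1Q84 9, Pachinko 12 (1Q84 out); R4 Middlemarch 22, Pachinko 12 (Middlemarch winner). Winner: Middlemarch.
The two methods agree.

yes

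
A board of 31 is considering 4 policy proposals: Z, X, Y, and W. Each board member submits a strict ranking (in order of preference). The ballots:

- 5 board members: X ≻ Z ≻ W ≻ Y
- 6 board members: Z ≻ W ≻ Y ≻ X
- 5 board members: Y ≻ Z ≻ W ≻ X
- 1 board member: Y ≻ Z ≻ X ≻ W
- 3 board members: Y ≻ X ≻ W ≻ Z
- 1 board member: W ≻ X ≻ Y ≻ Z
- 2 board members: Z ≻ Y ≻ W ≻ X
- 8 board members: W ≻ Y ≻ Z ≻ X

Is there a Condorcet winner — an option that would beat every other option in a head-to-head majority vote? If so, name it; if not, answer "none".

none

Checking pairwise contests:
Y beats Z 18–13.
Z beats X 22–9.
W beats Y 20–11.
Z beats W 19–12.
Every option loses at least one head-to-head, so there is no Condorcet winner.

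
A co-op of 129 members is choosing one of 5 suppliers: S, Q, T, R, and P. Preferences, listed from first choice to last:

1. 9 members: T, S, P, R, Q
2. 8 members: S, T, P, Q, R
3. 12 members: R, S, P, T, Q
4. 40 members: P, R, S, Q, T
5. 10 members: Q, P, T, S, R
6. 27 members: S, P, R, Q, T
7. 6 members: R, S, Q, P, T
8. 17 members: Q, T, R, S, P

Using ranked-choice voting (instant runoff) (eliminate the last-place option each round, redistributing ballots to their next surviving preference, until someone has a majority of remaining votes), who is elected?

Round 1: S 35, Q 27, T 9, R 18, P 40. Eliminate T.
Round 2: S 44, Q 27, R 18, P 40. Eliminate R.
Round 3: S 62, Q 27, P 40. Eliminate Q.
Round 4: S 79, P 50. S has a majority.

S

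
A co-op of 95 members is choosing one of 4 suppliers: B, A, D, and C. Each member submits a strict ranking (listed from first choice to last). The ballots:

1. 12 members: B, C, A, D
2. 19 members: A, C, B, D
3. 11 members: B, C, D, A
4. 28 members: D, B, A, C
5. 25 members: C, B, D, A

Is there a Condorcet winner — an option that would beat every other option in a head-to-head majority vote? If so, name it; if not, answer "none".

B

B vs A: 76–19 for B.
B vs D: 67–28 for B.
B vs C: 51–44 for B.
B beats every other option head-to-head.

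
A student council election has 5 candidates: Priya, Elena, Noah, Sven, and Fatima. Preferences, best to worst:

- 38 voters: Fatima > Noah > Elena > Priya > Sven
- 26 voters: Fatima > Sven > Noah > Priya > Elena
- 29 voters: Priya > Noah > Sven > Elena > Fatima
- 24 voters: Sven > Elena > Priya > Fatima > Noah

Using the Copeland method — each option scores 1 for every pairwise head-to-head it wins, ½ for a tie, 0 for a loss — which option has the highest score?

Fatima

Priya: beats Sven; loses to Elena, Noah, and Fatima → score 1.
Elena: beats Priya; loses to Noah, Sven, and Fatima → score 1.
Noah: beats Priya, Elena, and Sven; loses to Fatima → score 3.
Sven: beats Elena; loses to Priya, Noah, and Fatima → score 1.
Fatima: beats Priya, Elena, Noah, and Sven → score 4.
Fatima has the best pairwise record.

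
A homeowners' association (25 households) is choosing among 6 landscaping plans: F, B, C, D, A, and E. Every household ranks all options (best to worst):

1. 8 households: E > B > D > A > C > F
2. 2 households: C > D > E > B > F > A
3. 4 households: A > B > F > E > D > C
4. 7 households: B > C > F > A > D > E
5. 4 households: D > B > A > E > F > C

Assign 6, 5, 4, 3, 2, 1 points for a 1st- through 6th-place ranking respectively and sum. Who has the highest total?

F: 8·1 + 2·2 + 4·4 + 7·4 + 4·2 = 64
B: 8·5 + 2·3 + 4·5 + 7·6 + 4·5 = 128
C: 8·2 + 2·6 + 4·1 + 7·5 + 4·1 = 71
D: 8·4 + 2·5 + 4·2 + 7·2 + 4·6 = 88
A: 8·3 + 2·1 + 4·6 + 7·3 + 4·4 = 87
E: 8·6 + 2·4 + 4·3 + 7·1 + 4·3 = 87
B has the highest Borda score (128).

B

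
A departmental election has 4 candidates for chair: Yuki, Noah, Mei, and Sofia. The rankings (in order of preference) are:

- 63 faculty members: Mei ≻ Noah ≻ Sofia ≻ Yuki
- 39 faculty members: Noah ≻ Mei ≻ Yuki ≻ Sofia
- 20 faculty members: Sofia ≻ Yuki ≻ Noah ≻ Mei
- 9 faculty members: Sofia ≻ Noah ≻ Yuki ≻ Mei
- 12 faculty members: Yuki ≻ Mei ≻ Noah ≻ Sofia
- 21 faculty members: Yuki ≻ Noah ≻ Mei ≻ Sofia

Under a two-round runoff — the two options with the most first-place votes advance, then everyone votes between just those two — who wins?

Noah

Round 1 first-place votes: Yuki 33, Noah 39, Mei 63, Sofia 29.
Mei and Noah advance.
Runoff: Mei is preferred to Noah by 75 voters; Noah by 89.
Noah wins the runoff.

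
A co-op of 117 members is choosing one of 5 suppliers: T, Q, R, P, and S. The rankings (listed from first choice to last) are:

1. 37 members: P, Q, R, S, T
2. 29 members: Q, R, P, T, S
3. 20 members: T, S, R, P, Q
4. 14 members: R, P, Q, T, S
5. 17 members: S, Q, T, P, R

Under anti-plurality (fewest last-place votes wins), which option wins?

P

Last-place votes: T 37, Q 20, R 17, P 0, S 43.
P is ranked last by the fewest voters, so P wins.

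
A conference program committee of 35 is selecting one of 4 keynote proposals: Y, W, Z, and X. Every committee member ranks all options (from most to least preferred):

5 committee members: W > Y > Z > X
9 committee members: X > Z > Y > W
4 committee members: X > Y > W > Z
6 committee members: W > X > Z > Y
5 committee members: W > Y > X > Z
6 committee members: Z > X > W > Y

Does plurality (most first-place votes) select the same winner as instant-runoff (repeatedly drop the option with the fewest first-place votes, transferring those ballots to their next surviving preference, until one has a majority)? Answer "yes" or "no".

Plurality — first-place votes: Y 0, W 16, Z 6, X 13. Winner: W.
Instant-runoff — R1 Y 0, W 16, Z 6, X 13 (Y out); R2 W 16, Z 6, X 13 (Z out); R3 W 16, X 19 (X winner). Winner: X.
The two methods disagree.

no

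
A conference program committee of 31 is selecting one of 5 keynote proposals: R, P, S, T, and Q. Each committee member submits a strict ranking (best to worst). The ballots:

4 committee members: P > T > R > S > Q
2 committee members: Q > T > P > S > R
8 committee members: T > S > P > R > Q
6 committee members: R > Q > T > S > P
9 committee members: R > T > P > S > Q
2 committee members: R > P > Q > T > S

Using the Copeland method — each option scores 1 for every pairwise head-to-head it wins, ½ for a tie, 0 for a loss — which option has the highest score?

R: beats P, S, T, and Q → score 4.
P: beats S and Q; loses to R and T → score 2.
S: beats Q; loses to R, P, and T → score 1.
T: beats P, S, and Q; loses to R → score 3.
Q: loses to R, P, S, and T → score 0.
R has the best pairwise record.

R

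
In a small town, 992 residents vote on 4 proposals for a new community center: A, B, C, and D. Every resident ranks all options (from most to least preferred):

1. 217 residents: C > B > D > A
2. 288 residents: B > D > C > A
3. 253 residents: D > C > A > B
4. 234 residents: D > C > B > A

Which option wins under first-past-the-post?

D

First-place votes: A 0, B 288, C 217, D 487.
D has the most first-place votes.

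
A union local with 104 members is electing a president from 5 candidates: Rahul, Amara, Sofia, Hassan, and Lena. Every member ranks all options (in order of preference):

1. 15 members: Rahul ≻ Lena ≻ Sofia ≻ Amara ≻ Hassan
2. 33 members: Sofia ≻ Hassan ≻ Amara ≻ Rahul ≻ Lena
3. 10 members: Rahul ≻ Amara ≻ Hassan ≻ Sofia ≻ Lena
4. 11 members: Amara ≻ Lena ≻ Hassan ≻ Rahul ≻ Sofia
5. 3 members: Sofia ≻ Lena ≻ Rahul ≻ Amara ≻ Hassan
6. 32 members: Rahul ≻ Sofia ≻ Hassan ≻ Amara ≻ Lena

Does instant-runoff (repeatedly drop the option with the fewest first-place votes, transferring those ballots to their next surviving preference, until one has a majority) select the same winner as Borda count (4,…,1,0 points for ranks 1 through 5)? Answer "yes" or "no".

no

Instant-runoff — R1 Rahul 57, Amara 11, Sofia 36, Hassan 0, Lena 0 (Rahul winner). Winner: Rahul.
Borda — scores: Rahul 278, Amara 190, Sofia 280, Hassan 205, Lena 87. Winner: Sofia.
The two methods disagree.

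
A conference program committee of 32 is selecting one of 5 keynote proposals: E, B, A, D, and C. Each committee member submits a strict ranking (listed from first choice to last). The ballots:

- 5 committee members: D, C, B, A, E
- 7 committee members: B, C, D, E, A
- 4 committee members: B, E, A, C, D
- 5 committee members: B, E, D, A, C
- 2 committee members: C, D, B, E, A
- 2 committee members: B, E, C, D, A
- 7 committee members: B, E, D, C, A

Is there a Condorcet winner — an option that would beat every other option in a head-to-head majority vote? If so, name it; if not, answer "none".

B

B vs E: 32–0 for B.
B vs A: 32–0 for B.
B vs D: 25–7 for B.
B vs C: 25–7 for B.
B beats every other option head-to-head.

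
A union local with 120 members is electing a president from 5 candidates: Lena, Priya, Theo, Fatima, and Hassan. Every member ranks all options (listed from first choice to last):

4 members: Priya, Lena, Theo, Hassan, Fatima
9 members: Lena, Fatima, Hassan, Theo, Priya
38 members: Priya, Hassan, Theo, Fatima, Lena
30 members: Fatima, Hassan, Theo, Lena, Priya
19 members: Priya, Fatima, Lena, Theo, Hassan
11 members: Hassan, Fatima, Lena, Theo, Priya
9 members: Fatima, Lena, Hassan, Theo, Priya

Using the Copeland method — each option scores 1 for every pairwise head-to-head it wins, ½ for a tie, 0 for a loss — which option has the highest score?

Priya

Lena: loses to Priya, Theo, Fatima, and Hassan → score 0.
Priya: beats Lena, Theo, Fatima, and Hassan → score 4.
Theo: beats Lena; loses to Priya, Fatima, and Hassan → score 1.
Fatima: beats Lena, Theo, and Hassan; loses to Priya → score 3.
Hassan: beats Lena and Theo; loses to Priya and Fatima → score 2.
Priya has the best pairwise record.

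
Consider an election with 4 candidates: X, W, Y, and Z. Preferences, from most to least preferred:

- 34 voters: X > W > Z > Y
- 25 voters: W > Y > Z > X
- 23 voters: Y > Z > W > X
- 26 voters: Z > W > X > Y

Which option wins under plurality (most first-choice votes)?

X

First-place votes: X 34, W 25, Y 23, Z 26.
X has the most first-place votes.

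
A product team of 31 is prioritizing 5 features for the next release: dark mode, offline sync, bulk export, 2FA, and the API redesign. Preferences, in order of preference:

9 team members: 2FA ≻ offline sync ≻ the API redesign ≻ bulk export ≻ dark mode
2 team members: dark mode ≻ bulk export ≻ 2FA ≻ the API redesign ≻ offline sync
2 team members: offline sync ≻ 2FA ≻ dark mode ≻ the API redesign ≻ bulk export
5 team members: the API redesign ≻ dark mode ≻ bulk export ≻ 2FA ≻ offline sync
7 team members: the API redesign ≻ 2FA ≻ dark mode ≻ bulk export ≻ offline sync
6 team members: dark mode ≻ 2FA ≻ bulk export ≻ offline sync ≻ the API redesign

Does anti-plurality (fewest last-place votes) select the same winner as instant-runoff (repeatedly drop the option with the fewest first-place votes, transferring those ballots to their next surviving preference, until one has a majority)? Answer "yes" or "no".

Anti-plurality — last-place votes: dark mode 9, offline sync 14, bulk export 2, 2FA 0, the API redesign 6. Winner: 2FA.
Instant-runoff — R1 dark mode 8, offline sync 2, bulk export 0, 2FA 9, the API redesign 12 (bulk export out); R2 dark mode 8, offline sync 2, 2FA 9, the API redesign 12 (offline sync out); R3 dark mode 8, 2FA 11, the API redesign 12 (dark mode out); R4 2FA 19, the API redesign 12 (2FA winner). Winner: 2FA.
The two methods agree.

yes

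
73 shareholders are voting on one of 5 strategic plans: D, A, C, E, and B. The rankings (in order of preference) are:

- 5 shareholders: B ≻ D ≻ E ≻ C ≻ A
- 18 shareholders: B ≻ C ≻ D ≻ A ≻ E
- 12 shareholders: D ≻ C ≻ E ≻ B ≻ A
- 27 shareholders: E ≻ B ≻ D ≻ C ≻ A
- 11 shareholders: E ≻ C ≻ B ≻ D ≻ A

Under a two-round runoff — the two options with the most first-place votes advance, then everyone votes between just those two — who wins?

Round 1 first-place votes: D 12, A 0, C 0, E 38, B 23.
E and B advance.
Runoff: E is preferred to B by 50 voters; B by 23.
E wins the runoff.

E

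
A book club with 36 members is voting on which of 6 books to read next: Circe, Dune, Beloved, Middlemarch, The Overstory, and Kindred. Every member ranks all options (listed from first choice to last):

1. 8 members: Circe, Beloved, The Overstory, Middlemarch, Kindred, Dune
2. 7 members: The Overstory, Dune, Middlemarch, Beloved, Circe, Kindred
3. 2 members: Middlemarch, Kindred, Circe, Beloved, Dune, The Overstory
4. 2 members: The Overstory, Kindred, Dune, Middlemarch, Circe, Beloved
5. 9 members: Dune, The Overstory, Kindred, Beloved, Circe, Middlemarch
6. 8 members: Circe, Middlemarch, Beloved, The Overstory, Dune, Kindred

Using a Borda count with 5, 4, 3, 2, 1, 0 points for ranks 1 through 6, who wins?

Circe: 8·5 + 7·1 + 2·3 + 2·1 + 9·1 + 8·5 = 104
Dune: 8·0 + 7·4 + 2·1 + 2·3 + 9·5 + 8·1 = 89
Beloved: 8·4 + 7·2 + 2·2 + 2·0 + 9·2 + 8·3 = 92
Middlemarch: 8·2 + 7·3 + 2·5 + 2·2 + 9·0 + 8·4 = 83
The Overstory: 8·3 + 7·5 + 2·0 + 2·5 + 9·4 + 8·2 = 121
Kindred: 8·1 + 7·0 + 2·4 + 2·4 + 9·3 + 8·0 = 51
The Overstory has the highest Borda score (121).

The Overstory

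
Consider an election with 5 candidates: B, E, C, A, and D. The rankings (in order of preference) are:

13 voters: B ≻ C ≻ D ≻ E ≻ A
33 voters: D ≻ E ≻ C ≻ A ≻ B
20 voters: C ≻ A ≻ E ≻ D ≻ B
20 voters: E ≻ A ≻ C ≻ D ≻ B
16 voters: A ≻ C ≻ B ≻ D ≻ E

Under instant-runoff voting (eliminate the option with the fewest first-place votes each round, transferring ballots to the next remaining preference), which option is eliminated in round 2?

Round 1: B 13, E 20, C 20, A 16, D 33. Eliminate B.
Round 2: E 20, C 33, A 16, D 33. Eliminate A.

A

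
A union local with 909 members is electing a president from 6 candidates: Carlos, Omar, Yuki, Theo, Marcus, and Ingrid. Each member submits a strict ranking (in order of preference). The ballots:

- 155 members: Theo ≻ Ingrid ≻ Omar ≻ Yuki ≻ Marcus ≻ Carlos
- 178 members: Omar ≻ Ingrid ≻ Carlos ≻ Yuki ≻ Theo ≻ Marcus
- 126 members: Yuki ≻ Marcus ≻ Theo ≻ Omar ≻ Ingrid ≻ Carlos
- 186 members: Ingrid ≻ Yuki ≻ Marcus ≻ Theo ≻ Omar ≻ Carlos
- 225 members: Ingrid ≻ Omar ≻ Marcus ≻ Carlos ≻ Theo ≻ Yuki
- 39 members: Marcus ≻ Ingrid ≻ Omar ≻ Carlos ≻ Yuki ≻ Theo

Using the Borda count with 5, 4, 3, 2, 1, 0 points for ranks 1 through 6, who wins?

Ingrid

Carlos: 155·0 + 178·3 + 126·0 + 186·0 + 225·2 + 39·2 = 1062
Omar: 155·3 + 178·5 + 126·2 + 186·1 + 225·4 + 39·3 = 2810
Yuki: 155·2 + 178·2 + 126·5 + 186·4 + 225·0 + 39·1 = 2079
Theo: 155·5 + 178·1 + 126·3 + 186·2 + 225·1 + 39·0 = 1928
Marcus: 155·1 + 178·0 + 126·4 + 186·3 + 225·3 + 39·5 = 2087
Ingrid: 155·4 + 178·4 + 126·1 + 186·5 + 225·5 + 39·4 = 3669
Ingrid has the highest Borda score (3669).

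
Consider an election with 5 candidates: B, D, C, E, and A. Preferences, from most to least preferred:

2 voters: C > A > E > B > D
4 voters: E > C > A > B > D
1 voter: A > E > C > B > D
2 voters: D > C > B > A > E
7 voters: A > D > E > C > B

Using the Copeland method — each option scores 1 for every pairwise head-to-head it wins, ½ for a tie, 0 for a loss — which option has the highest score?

B: loses to D, C, E, and A → score 0.
D: beats B, C, and E; loses to A → score 3.
C: beats B; ties A; loses to D and E → score 1.5.
E: beats B and C; loses to D and A → score 2.
A: beats B, D, and E; ties C → score 3.5.
A has the best pairwise record.

A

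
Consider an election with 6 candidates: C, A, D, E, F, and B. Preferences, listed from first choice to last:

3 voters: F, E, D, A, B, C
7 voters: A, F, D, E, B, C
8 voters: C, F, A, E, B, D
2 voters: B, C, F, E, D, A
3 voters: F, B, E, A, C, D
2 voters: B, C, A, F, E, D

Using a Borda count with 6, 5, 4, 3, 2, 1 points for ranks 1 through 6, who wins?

F

C: 3·1 + 7·1 + 8·6 + 2·5 + 3·2 + 2·5 = 84
A: 3·3 + 7·6 + 8·4 + 2·1 + 3·3 + 2·4 = 102
D: 3·4 + 7·4 + 8·1 + 2·2 + 3·1 + 2·1 = 57
E: 3·5 + 7·3 + 8·3 + 2·3 + 3·4 + 2·2 = 82
F: 3·6 + 7·5 + 8·5 + 2·4 + 3·6 + 2·3 = 125
B: 3·2 + 7·2 + 8·2 + 2·6 + 3·5 + 2·6 = 75
F has the highest Borda score (125).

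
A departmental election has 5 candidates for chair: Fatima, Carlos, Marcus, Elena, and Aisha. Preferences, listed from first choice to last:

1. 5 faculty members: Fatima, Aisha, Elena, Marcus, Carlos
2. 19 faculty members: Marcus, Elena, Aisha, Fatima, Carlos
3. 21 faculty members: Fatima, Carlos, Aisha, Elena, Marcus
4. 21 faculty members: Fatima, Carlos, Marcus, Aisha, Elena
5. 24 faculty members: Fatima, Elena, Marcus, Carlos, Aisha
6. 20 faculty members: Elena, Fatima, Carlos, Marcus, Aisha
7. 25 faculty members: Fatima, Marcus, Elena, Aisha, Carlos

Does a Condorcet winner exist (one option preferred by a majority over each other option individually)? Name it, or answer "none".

Fatima

Fatima vs Carlos: 135–0 for Fatima.
Fatima vs Marcus: 116–19 for Fatima.
Fatima vs Elena: 96–39 for Fatima.
Fatima vs Aisha: 116–19 for Fatima.
Fatima beats every other option head-to-head.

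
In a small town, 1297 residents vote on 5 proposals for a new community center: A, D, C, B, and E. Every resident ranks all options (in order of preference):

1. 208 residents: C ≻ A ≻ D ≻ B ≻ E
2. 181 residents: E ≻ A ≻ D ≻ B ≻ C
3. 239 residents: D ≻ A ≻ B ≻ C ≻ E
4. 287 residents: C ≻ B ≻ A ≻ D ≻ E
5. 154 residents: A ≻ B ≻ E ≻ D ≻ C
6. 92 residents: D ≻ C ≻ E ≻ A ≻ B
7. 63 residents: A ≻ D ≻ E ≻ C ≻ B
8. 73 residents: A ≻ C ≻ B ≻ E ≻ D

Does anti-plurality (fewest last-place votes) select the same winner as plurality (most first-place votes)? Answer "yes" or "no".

Anti-plurality — last-place votes: A 0, D 73, C 335, B 155, E 734. Winner: A.
Plurality — first-place votes: A 290, D 331, C 495, B 0, E 181. Winner: C.
The two methods disagree.

no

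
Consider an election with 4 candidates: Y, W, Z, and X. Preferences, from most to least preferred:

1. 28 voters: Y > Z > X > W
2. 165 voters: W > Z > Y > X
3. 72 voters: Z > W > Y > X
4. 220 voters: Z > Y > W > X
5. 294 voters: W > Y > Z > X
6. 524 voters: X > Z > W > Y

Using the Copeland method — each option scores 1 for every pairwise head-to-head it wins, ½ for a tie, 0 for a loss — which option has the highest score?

Z

Y: beats X; loses to W and Z → score 1.
W: beats Y and X; loses to Z → score 2.
Z: beats Y, W, and X → score 3.
X: loses to Y, W, and Z → score 0.
Z has the best pairwise record.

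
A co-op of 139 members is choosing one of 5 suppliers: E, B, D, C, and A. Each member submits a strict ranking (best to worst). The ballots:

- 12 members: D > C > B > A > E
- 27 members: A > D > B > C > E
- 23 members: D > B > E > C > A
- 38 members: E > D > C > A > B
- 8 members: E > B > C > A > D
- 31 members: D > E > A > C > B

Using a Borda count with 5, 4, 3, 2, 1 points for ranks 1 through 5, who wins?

E: 12·1 + 27·1 + 23·3 + 38·5 + 8·5 + 31·4 = 462
B: 12·3 + 27·3 + 23·4 + 38·1 + 8·4 + 31·1 = 310
D: 12·5 + 27·4 + 23·5 + 38·4 + 8·1 + 31·5 = 598
C: 12·4 + 27·2 + 23·2 + 38·3 + 8·3 + 31·2 = 348
A: 12·2 + 27·5 + 23·1 + 38·2 + 8·2 + 31·3 = 367
D has the highest Borda score (598).

D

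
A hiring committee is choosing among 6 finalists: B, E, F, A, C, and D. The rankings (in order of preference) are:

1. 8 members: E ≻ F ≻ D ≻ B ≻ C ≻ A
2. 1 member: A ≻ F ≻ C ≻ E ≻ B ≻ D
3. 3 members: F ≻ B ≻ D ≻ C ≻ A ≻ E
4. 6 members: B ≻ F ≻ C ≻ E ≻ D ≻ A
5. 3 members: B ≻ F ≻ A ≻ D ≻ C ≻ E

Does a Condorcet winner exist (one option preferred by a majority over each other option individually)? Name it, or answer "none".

F vs B: 12–9 for F.
F vs E: 13–8 for F.
F vs A: 20–1 for F.
F vs C: 21–0 for F.
F vs D: 21–0 for F.
F beats every other option head-to-head.

F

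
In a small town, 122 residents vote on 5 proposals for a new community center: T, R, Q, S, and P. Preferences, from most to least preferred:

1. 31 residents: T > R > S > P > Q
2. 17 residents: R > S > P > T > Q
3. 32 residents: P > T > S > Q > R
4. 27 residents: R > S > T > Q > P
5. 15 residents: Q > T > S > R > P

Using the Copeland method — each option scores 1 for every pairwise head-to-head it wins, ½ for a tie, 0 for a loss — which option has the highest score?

T: beats R, Q, S, and P → score 4.
R: beats Q, S, and P; loses to T → score 3.
Q: loses to T, R, S, and P → score 0.
S: beats Q and P; loses to T and R → score 2.
P: beats Q; loses to T, R, and S → score 1.
T has the best pairwise record.

T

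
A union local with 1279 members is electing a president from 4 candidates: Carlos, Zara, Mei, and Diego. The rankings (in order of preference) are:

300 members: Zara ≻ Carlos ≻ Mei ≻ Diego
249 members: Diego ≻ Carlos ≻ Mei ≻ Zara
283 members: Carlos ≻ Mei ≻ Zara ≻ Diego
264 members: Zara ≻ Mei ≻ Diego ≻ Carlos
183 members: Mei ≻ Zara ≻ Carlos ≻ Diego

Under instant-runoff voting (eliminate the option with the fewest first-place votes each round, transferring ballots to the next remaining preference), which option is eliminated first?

Round 1: Carlos 283, Zara 564, Mei 183, Diego 249. Eliminate Mei.

Mei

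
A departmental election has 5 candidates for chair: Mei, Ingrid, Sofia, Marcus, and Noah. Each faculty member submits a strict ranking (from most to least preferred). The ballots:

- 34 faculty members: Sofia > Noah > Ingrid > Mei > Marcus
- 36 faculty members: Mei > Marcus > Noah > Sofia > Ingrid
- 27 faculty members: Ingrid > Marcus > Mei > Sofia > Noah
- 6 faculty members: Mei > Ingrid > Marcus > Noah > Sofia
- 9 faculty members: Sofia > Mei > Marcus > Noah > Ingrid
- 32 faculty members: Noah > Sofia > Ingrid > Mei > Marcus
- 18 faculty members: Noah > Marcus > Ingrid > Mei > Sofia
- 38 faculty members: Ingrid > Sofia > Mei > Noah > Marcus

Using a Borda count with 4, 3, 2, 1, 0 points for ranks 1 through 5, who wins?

Ingrid

Mei: 34·1 + 36·4 + 27·2 + 6·4 + 9·3 + 32·1 + 18·1 + 38·2 = 409
Ingrid: 34·2 + 36·0 + 27·4 + 6·3 + 9·0 + 32·2 + 18·2 + 38·4 = 446
Sofia: 34·4 + 36·1 + 27·1 + 6·0 + 9·4 + 32·3 + 18·0 + 38·3 = 445
Marcus: 34·0 + 36·3 + 27·3 + 6·2 + 9·2 + 32·0 + 18·3 + 38·0 = 273
Noah: 34·3 + 36·2 + 27·0 + 6·1 + 9·1 + 32·4 + 18·4 + 38·1 = 427
Ingrid has the highest Borda score (446).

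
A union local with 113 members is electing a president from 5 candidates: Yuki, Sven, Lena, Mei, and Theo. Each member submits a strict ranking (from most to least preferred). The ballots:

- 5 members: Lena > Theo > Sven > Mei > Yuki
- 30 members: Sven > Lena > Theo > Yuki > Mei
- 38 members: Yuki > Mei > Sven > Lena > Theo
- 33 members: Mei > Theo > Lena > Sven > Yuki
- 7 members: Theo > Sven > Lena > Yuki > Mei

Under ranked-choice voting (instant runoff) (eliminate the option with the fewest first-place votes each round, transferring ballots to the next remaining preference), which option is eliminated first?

Round 1: Yuki 38, Sven 30, Lena 5, Mei 33, Theo 7. Eliminate Lena.

Lena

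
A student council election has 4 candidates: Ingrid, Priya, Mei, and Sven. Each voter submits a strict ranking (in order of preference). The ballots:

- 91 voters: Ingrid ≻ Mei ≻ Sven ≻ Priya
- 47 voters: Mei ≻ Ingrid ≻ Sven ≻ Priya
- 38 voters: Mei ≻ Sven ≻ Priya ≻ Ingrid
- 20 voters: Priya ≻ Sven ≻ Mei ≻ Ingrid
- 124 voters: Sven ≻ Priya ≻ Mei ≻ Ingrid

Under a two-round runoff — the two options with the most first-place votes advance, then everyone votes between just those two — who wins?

Sven

Round 1 first-place votes: Ingrid 91, Priya 20, Mei 85, Sven 124.
Sven and Ingrid advance.
Runoff: Sven is preferred to Ingrid by 182 voters; Ingrid by 138.
Sven wins the runoff.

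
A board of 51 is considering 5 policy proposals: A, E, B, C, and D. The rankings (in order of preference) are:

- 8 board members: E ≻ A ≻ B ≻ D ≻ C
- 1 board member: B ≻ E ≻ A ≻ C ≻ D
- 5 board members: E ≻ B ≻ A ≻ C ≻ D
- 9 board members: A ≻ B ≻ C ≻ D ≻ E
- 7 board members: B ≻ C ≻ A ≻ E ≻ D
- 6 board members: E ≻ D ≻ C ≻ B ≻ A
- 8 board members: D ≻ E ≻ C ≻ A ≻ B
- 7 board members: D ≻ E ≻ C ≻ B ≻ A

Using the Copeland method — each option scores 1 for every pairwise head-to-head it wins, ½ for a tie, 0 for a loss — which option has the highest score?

A: beats D; loses to E, B, and C → score 1.
E: beats A, B, C, and D → score 4.
B: beats A, C, and D; loses to E → score 3.
C: beats A; loses to E, B, and D → score 1.
D: beats C; loses to A, E, and B → score 1.
E has the best pairwise record.

E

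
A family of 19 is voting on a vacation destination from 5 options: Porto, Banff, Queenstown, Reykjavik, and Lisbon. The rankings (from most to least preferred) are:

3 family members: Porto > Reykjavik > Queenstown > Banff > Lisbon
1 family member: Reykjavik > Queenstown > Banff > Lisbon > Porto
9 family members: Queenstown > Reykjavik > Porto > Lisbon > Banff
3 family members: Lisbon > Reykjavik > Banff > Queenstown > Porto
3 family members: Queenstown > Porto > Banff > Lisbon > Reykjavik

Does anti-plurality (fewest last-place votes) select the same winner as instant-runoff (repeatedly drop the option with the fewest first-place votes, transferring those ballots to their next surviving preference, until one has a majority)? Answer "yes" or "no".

yes

Anti-plurality — last-place votes: Porto 4, Banff 9, Queenstown 0, Reykjavik 3, Lisbon 3. Winner: Queenstown.
Instant-runoff — R1 Porto 3, Banff 0, Queenstown 12, Reykjavik 1, Lisbon 3 (Queenstown winner). Winner: Queenstown.
The two methods agree.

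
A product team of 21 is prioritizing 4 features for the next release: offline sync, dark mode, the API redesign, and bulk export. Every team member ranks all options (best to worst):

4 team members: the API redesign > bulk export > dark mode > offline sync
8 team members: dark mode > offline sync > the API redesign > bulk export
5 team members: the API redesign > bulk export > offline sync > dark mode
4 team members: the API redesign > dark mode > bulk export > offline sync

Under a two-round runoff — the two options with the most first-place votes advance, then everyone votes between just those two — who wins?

Round 1 first-place votes: offline sync 0, dark mode 8, the API redesign 13, bulk export 0.
the API redesign and dark mode advance.
Runoff: the API redesign is preferred to dark mode by 13 voters; dark mode by 8.
the API redesign wins the runoff.

the API redesign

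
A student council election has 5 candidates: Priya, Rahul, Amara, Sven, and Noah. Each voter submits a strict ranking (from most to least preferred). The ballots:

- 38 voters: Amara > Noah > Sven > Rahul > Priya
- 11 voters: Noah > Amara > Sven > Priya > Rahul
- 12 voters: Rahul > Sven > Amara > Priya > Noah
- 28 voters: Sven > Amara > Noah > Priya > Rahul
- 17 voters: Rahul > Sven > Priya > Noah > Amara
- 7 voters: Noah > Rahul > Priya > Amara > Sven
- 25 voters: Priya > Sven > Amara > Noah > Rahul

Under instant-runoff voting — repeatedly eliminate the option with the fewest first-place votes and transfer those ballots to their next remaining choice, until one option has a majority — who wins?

Round 1: Priya 25, Rahul 29, Amara 38, Sven 28, Noah 18. Eliminate Noah.
Round 2: Priya 25, Rahul 36, Amara 49, Sven 28. Eliminate Priya.
Round 3: Rahul 36, Amara 49, Sven 53. Eliminate Rahul.
Round 4: Amara 56, Sven 82. Sven has a majority.

Sven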